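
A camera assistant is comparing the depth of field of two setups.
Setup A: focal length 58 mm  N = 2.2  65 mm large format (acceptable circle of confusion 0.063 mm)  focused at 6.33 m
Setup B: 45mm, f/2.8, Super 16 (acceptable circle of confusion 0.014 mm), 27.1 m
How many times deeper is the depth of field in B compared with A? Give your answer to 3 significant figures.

Setup A: H = 58²/(2.2×0.063) + 58 ≈ 24329.3 mm; DoF = Df − Dn = 8535.7 − 5030.1 ≈ 3505.6 mm.
Setup B: H = 45²/(2.8×0.014) + 45 ≈ 51703.2 mm; DoF = Df − Dn = 56901 − 17785 ≈ 39116 mm.
Ratio = 39116 / 3505.6 ≈ 11.2.

11.2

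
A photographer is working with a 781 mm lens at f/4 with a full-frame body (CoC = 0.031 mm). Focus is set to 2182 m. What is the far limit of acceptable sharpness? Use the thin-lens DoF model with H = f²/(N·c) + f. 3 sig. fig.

3920 m

Hyperfocal distance H = f²/(N·c) + f = 781²/(4 × 0.031) + 781 = 609961/0.124 + 781 ≈ 4919821.3 mm ≈ 4920 m.
Far limit Df = s·(H − f)/(H − s) = 2182000 × (4919821.3 − 781) / (4919821.3 − 2182000) = 2182000 × 4919040.3 / 2737821.3 ≈ 3920397 mm ≈ 3920 m.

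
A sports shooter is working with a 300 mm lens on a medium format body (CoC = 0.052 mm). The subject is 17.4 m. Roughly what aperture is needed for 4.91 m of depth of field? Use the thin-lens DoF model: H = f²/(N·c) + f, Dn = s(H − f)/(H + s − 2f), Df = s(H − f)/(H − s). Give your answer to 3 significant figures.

f/14

Write h = H − f = f²/(N·c). The thin-lens limits are Dn = s·h/(h + (s−f)) and Df = s·h/(h − (s−f)), so DoF = Df − Dn = 2·s·(s−f)·h / (h² − (s−f)²).
That is a quadratic in h: DoF·h² − 2·s·(s−f)·h − DoF·(s−f)² = 0 ⇒ h = (s−f)·(s + √(s² + DoF²)) / DoF = 17100 × (17400 + √(17400² + 4910²)) / 4910 = 17100 × (17400 + 18079.5) / 4910 ≈ 123564 mm.
Then N = f²/(c·h) = 300² / (0.052 × 123564) = 90000 / 6425.3 ≈ 14.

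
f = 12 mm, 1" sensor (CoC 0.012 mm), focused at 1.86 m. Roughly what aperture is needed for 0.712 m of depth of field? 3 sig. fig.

Write h = H − f = f²/(N·c). The thin-lens limits are Dn = s·h/(h + (s−f)) and Df = s·h/(h − (s−f)), so DoF = Df − Dn = 2·s·(s−f)·h / (h² − (s−f)²).
That is a quadratic in h: DoF·h² − 2·s·(s−f)·h − DoF·(s−f)² = 0 ⇒ h = (s−f)·(s + √(s² + DoF²)) / DoF = 1848 × (1860 + √(1860² + 712²)) / 712 = 1848 × (1860 + 1991.62) / 712 ≈ 9996.9 mm.
Then N = f²/(c·h) = 12² / (0.012 × 9996.9) = 144 / 119.96 ≈ 1.20.

f/1.20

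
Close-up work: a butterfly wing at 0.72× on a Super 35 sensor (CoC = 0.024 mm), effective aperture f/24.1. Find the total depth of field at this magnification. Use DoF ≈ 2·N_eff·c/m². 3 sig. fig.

2.23 mm

At magnification m, DoF ≈ 2·N_eff·c/m² = 2 × 24.1 × 0.024 / 0.72² = 1.157 / 0.5184 ≈ 2.23 mm.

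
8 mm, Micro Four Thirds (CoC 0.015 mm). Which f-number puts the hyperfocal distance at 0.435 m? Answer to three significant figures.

f/9.99

Rearrange H = f²/(N·c) + f for N: N = f² / ((H − f)·c).
N = 8² / ((435 − 8) × 0.015) = 64 / 6.405 ≈ 9.99.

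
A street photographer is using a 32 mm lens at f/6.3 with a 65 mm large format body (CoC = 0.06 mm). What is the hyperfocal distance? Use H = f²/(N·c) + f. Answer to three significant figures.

2.74 m

Hyperfocal distance H = f²/(N·c) + f = 32²/(6.3 × 0.06) + 32 = 1024/0.378 + 32 ≈ 2741.0 mm ≈ 2.74 m.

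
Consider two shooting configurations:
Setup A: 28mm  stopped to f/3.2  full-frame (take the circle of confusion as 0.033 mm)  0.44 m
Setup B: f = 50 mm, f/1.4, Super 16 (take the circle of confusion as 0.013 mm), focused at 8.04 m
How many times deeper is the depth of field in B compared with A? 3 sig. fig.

Setup A: H = 28²/(3.2×0.033) + 28 ≈ 7452.2 mm; DoF = Df − Dn = 465.852 − 416.866 ≈ 48.986 mm.
Setup B: H = 50²/(1.4×0.013) + 50 ≈ 137412.6 mm; DoF = Df − Dn = 8536.55 − 7598.04 ≈ 938.51 mm.
Ratio = 938.51 / 48.986 ≈ 19.2.

19.2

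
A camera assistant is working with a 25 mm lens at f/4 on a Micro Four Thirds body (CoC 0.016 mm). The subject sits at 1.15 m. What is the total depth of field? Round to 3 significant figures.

269 mm

Hyperfocal distance H = f²/(N·c) + f = 25²/(4 × 0.016) + 25 = 625/0.064 + 25 ≈ 9790.6 mm ≈ 9.791 m.
Near limit Dn = s·(H − f)/(H + s − 2f) = 1150 × (9790.6 − 25) / (9790.6 + 1150 − 2 × 25) = 1150 × 9765.6 / 10890.6 ≈ 1031.21 mm.
Far limit Df = s·(H − f)/(H − s) = 1150 × (9790.6 − 25) / (9790.6 − 1150) = 1150 × 9765.6 / 8640.6 ≈ 1299.73 mm.
Depth of field = Df − Dn = 1299.73 − 1031.21 ≈ 268.52 mm.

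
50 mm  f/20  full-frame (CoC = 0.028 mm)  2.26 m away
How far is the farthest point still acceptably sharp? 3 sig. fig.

4.48 m

Hyperfocal distance H = f²/(N·c) + f = 50²/(20 × 0.028) + 50 = 2500/0.56 + 50 ≈ 4514.3 mm ≈ 4.514 m.
Far limit Df = s·(H − f)/(H − s) = 2260 × (4514.3 − 50) / (4514.3 − 2260) = 2260 × 4464.3 / 2254.3 ≈ 4475.6 mm ≈ 4.48 m.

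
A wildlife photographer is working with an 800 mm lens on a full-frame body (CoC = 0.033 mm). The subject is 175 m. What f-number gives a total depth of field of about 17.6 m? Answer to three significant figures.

f/5.58

Write h = H − f = f²/(N·c). The thin-lens limits are Dn = s·h/(h + (s−f)) and Df = s·h/(h − (s−f)), so DoF = Df − Dn = 2·s·(s−f)·h / (h² − (s−f)²).
That is a quadratic in h: DoF·h² − 2·s·(s−f)·h − DoF·(s−f)² = 0 ⇒ h = (s−f)·(s + √(s² + DoF²)) / DoF = 174200 × (175000 + √(175000² + 17600²)) / 17600 = 174200 × (175000 + 175883) / 17600 ≈ 3472942 mm.
Then N = f²/(c·h) = 800² / (0.033 × 3472942) = 640000 / 114607 ≈ 5.58.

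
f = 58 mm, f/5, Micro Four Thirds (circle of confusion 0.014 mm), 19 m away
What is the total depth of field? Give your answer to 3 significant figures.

Hyperfocal distance H = f²/(N·c) + f = 58²/(5 × 0.014) + 58 = 3364/0.07 + 58 ≈ 48115.1 mm ≈ 48.12 m.
Near limit Dn = s·(H − f)/(H + s − 2f) = 19000 × (48115.1 − 58) / (48115.1 + 19000 − 2 × 58) = 19000 × 48057.1 / 66999.1 ≈ 13628 mm.
Far limit Df = s·(H − f)/(H − s) = 19000 × (48115.1 − 58) / (48115.1 − 19000) = 19000 × 48057.1 / 29115.1 ≈ 31361 mm.
Depth of field = Df − Dn = 31361 − 13628 ≈ 17733 mm ≈ 17.7 m.

17.7 m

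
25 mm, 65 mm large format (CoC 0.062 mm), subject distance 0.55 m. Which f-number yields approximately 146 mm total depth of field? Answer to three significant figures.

Write h = H − f = f²/(N·c). The thin-lens limits are Dn = s·h/(h + (s−f)) and Df = s·h/(h − (s−f)), so DoF = Df − Dn = 2·s·(s−f)·h / (h² − (s−f)²).
That is a quadratic in h: DoF·h² − 2·s·(s−f)·h − DoF·(s−f)² = 0 ⇒ h = (s−f)·(s + √(s² + DoF²)) / DoF = 525 × (550 + √(550² + 146²)) / 146 = 525 × (550 + 569.048) / 146 ≈ 4024.0 mm.
Then N = f²/(c·h) = 25² / (0.062 × 4024.0) = 625 / 249.49 ≈ 2.51.

f/2.51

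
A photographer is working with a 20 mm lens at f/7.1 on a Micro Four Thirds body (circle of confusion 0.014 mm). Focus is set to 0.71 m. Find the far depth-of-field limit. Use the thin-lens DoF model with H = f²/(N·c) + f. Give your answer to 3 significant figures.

0.857 m

Hyperfocal distance H = f²/(N·c) + f = 20²/(7.1 × 0.014) + 20 = 400/0.0994 + 20 ≈ 4044.1 mm ≈ 4.044 m.
Far limit Df = s·(H − f)/(H − s) = 710 × (4044.1 − 20) / (4044.1 − 710) = 710 × 4024.1 / 3334.1 ≈ 856.93 mm ≈ 0.857 m.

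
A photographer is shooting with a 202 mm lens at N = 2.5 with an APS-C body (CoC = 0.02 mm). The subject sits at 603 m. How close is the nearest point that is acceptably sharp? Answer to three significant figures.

Hyperfocal distance H = f²/(N·c) + f = 202²/(2.5 × 0.02) + 202 = 40804/0.05 + 202 ≈ 816282.0 mm ≈ 816.3 m.
Near limit Dn = s·(H − f)/(H + s − 2f) = 603000 × (816282.0 − 202) / (816282.0 + 603000 − 2 × 202) = 603000 × 816080.0 / 1418878.0 ≈ 346821 mm ≈ 347 m.

347 m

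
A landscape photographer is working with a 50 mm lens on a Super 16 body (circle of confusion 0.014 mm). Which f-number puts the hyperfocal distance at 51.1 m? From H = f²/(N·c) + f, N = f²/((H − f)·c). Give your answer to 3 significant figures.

f/3.50

Rearrange H = f²/(N·c) + f for N: N = f² / ((H − f)·c).
N = 50² / ((51100 − 50) × 0.014) = 2500 / 714.7 ≈ 3.50.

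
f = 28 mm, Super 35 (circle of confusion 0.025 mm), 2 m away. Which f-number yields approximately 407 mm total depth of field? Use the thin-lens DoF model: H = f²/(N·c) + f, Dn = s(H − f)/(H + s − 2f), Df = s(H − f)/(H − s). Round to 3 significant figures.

Write h = H − f = f²/(N·c). The thin-lens limits are Dn = s·h/(h + (s−f)) and Df = s·h/(h − (s−f)), so DoF = Df − Dn = 2·s·(s−f)·h / (h² − (s−f)²).
That is a quadratic in h: DoF·h² − 2·s·(s−f)·h − DoF·(s−f)² = 0 ⇒ h = (s−f)·(s + √(s² + DoF²)) / DoF = 1972 × (2000 + √(2000² + 407²)) / 407 = 1972 × (2000 + 2040.99) / 407 ≈ 19579 mm.
Then N = f²/(c·h) = 28² / (0.025 × 19579) = 784 / 489.49 ≈ 1.60.

f/1.60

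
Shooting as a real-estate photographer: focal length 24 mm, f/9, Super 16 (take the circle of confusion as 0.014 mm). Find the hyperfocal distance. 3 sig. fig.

4.60 m

Hyperfocal distance H = f²/(N·c) + f = 24²/(9 × 0.014) + 24 = 576/0.126 + 24 ≈ 4595.4 mm ≈ 4.60 m.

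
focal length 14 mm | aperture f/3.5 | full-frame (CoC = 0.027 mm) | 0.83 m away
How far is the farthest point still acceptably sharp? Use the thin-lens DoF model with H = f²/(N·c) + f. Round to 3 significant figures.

Hyperfocal distance H = f²/(N·c) + f = 14²/(3.5 × 0.027) + 14 = 196/0.0945 + 14 ≈ 2088.1 mm ≈ 2.088 m.
Far limit Df = s·(H − f)/(H − s) = 830 × (2088.1 − 14) / (2088.1 − 830) = 830 × 2074.1 / 1258.1 ≈ 1368.3 mm ≈ 1.37 m.

1.37 m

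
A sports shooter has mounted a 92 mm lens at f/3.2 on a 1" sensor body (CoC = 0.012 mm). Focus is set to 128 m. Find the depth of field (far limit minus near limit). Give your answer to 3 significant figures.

224 m

Hyperfocal distance H = f²/(N·c) + f = 92²/(3.2 × 0.012) + 92 = 8464/0.0384 + 92 ≈ 220508.7 mm ≈ 220.5 m.
Near limit Dn = s·(H − f)/(H + s − 2f) = 128000 × (220508.7 − 92) / (220508.7 + 128000 − 2 × 92) = 128000 × 220416.7 / 348324.7 ≈ 80997 mm.
Far limit Df = s·(H − f)/(H − s) = 128000 × (220508.7 − 92) / (220508.7 − 128000) = 128000 × 220416.7 / 92508.7 ≈ 304980 mm.
Depth of field = Df − Dn = 304980 − 80997 ≈ 223983 mm ≈ 224 m.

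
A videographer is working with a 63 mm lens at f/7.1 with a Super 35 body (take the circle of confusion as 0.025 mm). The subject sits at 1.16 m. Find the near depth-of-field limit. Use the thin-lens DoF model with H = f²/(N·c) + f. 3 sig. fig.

1.11 m

Hyperfocal distance H = f²/(N·c) + f = 63²/(7.1 × 0.025) + 63 = 3969/0.1775 + 63 ≈ 22423.6 mm ≈ 22.42 m.
Near limit Dn = s·(H − f)/(H + s − 2f) = 1160 × (22423.6 − 63) / (22423.6 + 1160 − 2 × 63) = 1160 × 22360.6 / 23457.6 ≈ 1105.8 mm ≈ 1.11 m.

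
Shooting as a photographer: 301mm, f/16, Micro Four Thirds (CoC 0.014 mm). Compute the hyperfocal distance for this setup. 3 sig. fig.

Hyperfocal distance H = f²/(N·c) + f = 301²/(16 × 0.014) + 301 = 90601/0.224 + 301 ≈ 404769.8 mm ≈ 405 m.

405 m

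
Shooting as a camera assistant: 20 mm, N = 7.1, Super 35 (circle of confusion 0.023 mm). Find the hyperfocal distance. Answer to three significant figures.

2.47 m

Hyperfocal distance H = f²/(N·c) + f = 20²/(7.1 × 0.023) + 20 = 400/0.1633 + 20 ≈ 2469.5 mm ≈ 2.47 m.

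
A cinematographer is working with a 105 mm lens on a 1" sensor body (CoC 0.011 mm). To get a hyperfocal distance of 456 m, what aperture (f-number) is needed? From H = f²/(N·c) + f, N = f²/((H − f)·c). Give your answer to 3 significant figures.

f/2.20

Rearrange H = f²/(N·c) + f for N: N = f² / ((H − f)·c).
N = 105² / ((456000 − 105) × 0.011) = 11025 / 5015 ≈ 2.20.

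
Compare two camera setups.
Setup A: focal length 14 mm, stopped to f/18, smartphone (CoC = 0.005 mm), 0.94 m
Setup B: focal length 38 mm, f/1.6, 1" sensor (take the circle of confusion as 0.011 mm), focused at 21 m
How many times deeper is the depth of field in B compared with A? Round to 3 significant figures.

Setup A: H = 14²/(18×0.005) + 14 ≈ 2191.8 mm; DoF = Df − Dn = 1635.36 − 659.55 ≈ 975.81 mm.
Setup B: H = 38²/(1.6×0.011) + 38 ≈ 82083.5 mm; DoF = Df − Dn = 28207 − 16727 ≈ 11480 mm.
Ratio = 11480 / 975.81 ≈ 11.8.

11.8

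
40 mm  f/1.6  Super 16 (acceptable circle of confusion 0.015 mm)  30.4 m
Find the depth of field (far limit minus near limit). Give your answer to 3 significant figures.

34.9 m

Hyperfocal distance H = f²/(N·c) + f = 40²/(1.6 × 0.015) + 40 = 1600/0.024 + 40 ≈ 66706.7 mm ≈ 66.71 m.
Near limit Dn = s·(H − f)/(H + s − 2f) = 30400 × (66706.7 − 40) / (66706.7 + 30400 − 2 × 40) = 30400 × 66666.7 / 97026.7 ≈ 20888 mm.
Far limit Df = s·(H − f)/(H − s) = 30400 × (66706.7 − 40) / (66706.7 − 30400) = 30400 × 66666.7 / 36306.7 ≈ 55821 mm.
Depth of field = Df − Dn = 55821 − 20888 ≈ 34933 mm ≈ 34.9 m.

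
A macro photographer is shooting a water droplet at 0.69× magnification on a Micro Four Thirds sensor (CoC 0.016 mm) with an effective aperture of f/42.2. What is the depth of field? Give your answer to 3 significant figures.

2.84 mm

At magnification m, DoF ≈ 2·N_eff·c/m² = 2 × 42.2 × 0.016 / 0.69² = 1.35 / 0.4761 ≈ 2.84 mm.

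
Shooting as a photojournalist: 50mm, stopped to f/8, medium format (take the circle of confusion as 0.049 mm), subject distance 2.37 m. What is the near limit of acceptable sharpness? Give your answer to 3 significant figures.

Hyperfocal distance H = f²/(N·c) + f = 50²/(8 × 0.049) + 50 = 2500/0.392 + 50 ≈ 6427.6 mm ≈ 6.428 m.
Near limit Dn = s·(H − f)/(H + s − 2f) = 2370 × (6427.6 − 50) / (6427.6 + 2370 − 2 × 50) = 2370 × 6377.6 / 8697.6 ≈ 1737.8 mm ≈ 1.74 m.

1.74 m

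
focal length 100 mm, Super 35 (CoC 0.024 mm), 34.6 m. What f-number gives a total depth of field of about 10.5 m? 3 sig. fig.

Write h = H − f = f²/(N·c). The thin-lens limits are Dn = s·h/(h + (s−f)) and Df = s·h/(h − (s−f)), so DoF = Df − Dn = 2·s·(s−f)·h / (h² − (s−f)²).
That is a quadratic in h: DoF·h² − 2·s·(s−f)·h − DoF·(s−f)² = 0 ⇒ h = (s−f)·(s + √(s² + DoF²)) / DoF = 34500 × (34600 + √(34600² + 10500²)) / 10500 = 34500 × (34600 + 36158.1) / 10500 ≈ 232491 mm.
Then N = f²/(c·h) = 100² / (0.024 × 232491) = 10000 / 5579.8 ≈ 1.79.

f/1.79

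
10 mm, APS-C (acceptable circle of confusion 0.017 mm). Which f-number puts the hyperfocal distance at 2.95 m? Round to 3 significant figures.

f/2.00

Rearrange H = f²/(N·c) + f for N: N = f² / ((H − f)·c).
N = 10² / ((2950 − 10) × 0.017) = 100 / 49.98 ≈ 2.00.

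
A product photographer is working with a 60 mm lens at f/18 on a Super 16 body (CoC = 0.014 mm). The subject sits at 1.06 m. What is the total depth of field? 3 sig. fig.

Hyperfocal distance H = f²/(N·c) + f = 60²/(18 × 0.014) + 60 = 3600/0.252 + 60 ≈ 14345.7 mm ≈ 14.35 m.
Near limit Dn = s·(H − f)/(H + s − 2f) = 1060 × (14345.7 − 60) / (14345.7 + 1060 − 2 × 60) = 1060 × 14285.7 / 15285.7 ≈ 990.65 mm.
Far limit Df = s·(H − f)/(H − s) = 1060 × (14345.7 − 60) / (14345.7 − 1060) = 1060 × 14285.7 / 13285.7 ≈ 1139.78 mm.
Depth of field = Df − Dn = 1139.78 − 990.65 ≈ 149.13 mm.

149 mm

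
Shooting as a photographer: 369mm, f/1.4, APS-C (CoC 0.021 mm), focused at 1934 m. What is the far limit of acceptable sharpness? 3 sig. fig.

Hyperfocal distance H = f²/(N·c) + f = 369²/(1.4 × 0.021) + 369 = 136161/0.0294 + 369 ≈ 4631695.5 mm ≈ 4632 m.
Far limit Df = s·(H − f)/(H − s) = 1934000 × (4631695.5 − 369) / (4631695.5 − 1934000) = 1934000 × 4631326.5 / 2697695.5 ≈ 3320236 mm ≈ 3320 m.

3320 m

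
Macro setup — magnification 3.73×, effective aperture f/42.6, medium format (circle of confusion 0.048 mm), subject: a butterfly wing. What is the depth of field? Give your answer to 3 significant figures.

At magnification m, DoF ≈ 2·N_eff·c/m² = 2 × 42.6 × 0.048 / 3.73² = 4.09 / 13.91 ≈ 0.294 mm.

0.294 mm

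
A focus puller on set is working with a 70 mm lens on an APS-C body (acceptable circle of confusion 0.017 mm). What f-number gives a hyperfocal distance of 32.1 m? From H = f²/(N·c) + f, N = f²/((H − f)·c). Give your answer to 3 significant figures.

f/9

Rearrange H = f²/(N·c) + f for N: N = f² / ((H − f)·c).
N = 70² / ((32100 − 70) × 0.017) = 4900 / 544.5 ≈ 9.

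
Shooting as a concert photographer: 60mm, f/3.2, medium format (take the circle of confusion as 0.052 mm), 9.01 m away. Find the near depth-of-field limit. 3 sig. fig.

Hyperfocal distance H = f²/(N·c) + f = 60²/(3.2 × 0.052) + 60 = 3600/0.1664 + 60 ≈ 21694.6 mm ≈ 21.69 m.
Near limit Dn = s·(H − f)/(H + s − 2f) = 9010 × (21694.6 − 60) / (21694.6 + 9010 − 2 × 60) = 9010 × 21634.6 / 30584.6 ≈ 6373.4 mm ≈ 6.37 m.

6.37 m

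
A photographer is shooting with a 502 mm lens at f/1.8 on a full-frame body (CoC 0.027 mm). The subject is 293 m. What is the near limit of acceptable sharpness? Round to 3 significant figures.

Hyperfocal distance H = f²/(N·c) + f = 502²/(1.8 × 0.027) + 502 = 252004/0.0486 + 502 ≈ 5185769.5 mm ≈ 5186 m.
Near limit Dn = s·(H − f)/(H + s − 2f) = 293000 × (5185769.5 − 502) / (5185769.5 + 293000 − 2 × 502) = 293000 × 5185267.5 / 5477765.5 ≈ 277355 mm ≈ 277 m.

277 m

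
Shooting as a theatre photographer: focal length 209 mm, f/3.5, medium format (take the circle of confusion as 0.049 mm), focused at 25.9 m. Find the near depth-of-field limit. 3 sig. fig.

23.5 m

Hyperfocal distance H = f²/(N·c) + f = 209²/(3.5 × 0.049) + 209 = 43681/0.1715 + 209 ≈ 254908.7 mm ≈ 254.9 m.
Near limit Dn = s·(H − f)/(H + s − 2f) = 25900 × (254908.7 − 209) / (254908.7 + 25900 − 2 × 209) = 25900 × 254699.7 / 280390.7 ≈ 23527 mm ≈ 23.5 m.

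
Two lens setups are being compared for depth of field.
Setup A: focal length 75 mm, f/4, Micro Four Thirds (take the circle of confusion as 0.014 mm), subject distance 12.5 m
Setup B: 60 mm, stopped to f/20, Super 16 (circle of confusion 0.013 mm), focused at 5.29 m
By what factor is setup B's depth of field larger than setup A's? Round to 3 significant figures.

Setup A: H = 75²/(4×0.014) + 75 ≈ 100521.4 mm; DoF = Df − Dn = 14264.5 − 11124.0 ≈ 3140.5 mm.
Setup B: H = 60²/(20×0.013) + 60 ≈ 13906.2 mm; DoF = Df − Dn = 8501.0 − 3839.7 ≈ 4661.3 mm.
Ratio = 4661.3 / 3140.5 ≈ 1.48.

1.48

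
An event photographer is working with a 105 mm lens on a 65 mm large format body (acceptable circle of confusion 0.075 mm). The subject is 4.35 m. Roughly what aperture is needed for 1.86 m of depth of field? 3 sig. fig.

f/7.09

Write h = H − f = f²/(N·c). The thin-lens limits are Dn = s·h/(h + (s−f)) and Df = s·h/(h − (s−f)), so DoF = Df − Dn = 2·s·(s−f)·h / (h² − (s−f)²).
That is a quadratic in h: DoF·h² − 2·s·(s−f)·h − DoF·(s−f)² = 0 ⇒ h = (s−f)·(s + √(s² + DoF²)) / DoF = 4245 × (4350 + √(4350² + 1860²)) / 1860 = 4245 × (4350 + 4730.97) / 1860 ≈ 20725 mm.
Then N = f²/(c·h) = 105² / (0.075 × 20725) = 11025 / 1554.4 ≈ 7.09.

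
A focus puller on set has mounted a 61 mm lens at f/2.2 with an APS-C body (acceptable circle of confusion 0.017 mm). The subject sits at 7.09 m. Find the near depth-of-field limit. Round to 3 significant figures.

Hyperfocal distance H = f²/(N·c) + f = 61²/(2.2 × 0.017) + 61 = 3721/0.0374 + 61 ≈ 99553.0 mm ≈ 99.55 m.
Near limit Dn = s·(H − f)/(H + s − 2f) = 7090 × (99553.0 − 61) / (99553.0 + 7090 − 2 × 61) = 7090 × 99492.0 / 106521.0 ≈ 6622.2 mm ≈ 6.62 m.

6.62 m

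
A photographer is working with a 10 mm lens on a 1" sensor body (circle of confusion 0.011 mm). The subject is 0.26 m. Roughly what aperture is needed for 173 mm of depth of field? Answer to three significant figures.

Write h = H − f = f²/(N·c). The thin-lens limits are Dn = s·h/(h + (s−f)) and Df = s·h/(h − (s−f)), so DoF = Df − Dn = 2·s·(s−f)·h / (h² − (s−f)²).
That is a quadratic in h: DoF·h² − 2·s·(s−f)·h − DoF·(s−f)² = 0 ⇒ h = (s−f)·(s + √(s² + DoF²)) / DoF = 250 × (260 + √(260² + 173²)) / 173 = 250 × (260 + 312.296) / 173 ≈ 827.02 mm.
Then N = f²/(c·h) = 10² / (0.011 × 827.02) = 100 / 9.0972 ≈ 11.

f/11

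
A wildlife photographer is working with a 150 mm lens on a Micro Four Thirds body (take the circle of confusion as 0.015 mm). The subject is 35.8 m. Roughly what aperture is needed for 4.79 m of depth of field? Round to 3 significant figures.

Write h = H − f = f²/(N·c). The thin-lens limits are Dn = s·h/(h + (s−f)) and Df = s·h/(h − (s−f)), so DoF = Df − Dn = 2·s·(s−f)·h / (h² − (s−f)²).
That is a quadratic in h: DoF·h² − 2·s·(s−f)·h − DoF·(s−f)² = 0 ⇒ h = (s−f)·(s + √(s² + DoF²)) / DoF = 35650 × (35800 + √(35800² + 4790²)) / 4790 = 35650 × (35800 + 36119.0) / 4790 ≈ 535264 mm.
Then N = f²/(c·h) = 150² / (0.015 × 535264) = 22500 / 8029.0 ≈ 2.80.

f/2.80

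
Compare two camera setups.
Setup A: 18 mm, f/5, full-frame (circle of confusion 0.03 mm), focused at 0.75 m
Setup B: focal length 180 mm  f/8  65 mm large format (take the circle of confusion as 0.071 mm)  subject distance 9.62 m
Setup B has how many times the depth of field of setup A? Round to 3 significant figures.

Setup A: H = 18²/(5×0.03) + 18 ≈ 2178.0 mm; DoF = Df − Dn = 1134.45 − 560.17 ≈ 574.28 mm.
Setup B: H = 180²/(8×0.071) + 180 ≈ 57222.3 mm; DoF = Df − Dn = 11527.7 − 8254.0 ≈ 3273.7 mm.
Ratio = 3273.7 / 574.28 ≈ 5.70.

5.70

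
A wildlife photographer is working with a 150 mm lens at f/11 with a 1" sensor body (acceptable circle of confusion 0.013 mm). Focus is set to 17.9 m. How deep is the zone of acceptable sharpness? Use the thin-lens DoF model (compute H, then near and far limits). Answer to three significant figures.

4.09 m

Hyperfocal distance H = f²/(N·c) + f = 150²/(11 × 0.013) + 150 = 22500/0.143 + 150 ≈ 157492.7 mm ≈ 157.5 m.
Near limit Dn = s·(H − f)/(H + s − 2f) = 17900 × (157492.7 − 150) / (157492.7 + 17900 − 2 × 150) = 17900 × 157342.7 / 175092.7 ≈ 16085.4 mm.
Far limit Df = s·(H − f)/(H − s) = 17900 × (157492.7 − 150) / (157492.7 − 17900) = 17900 × 157342.7 / 139592.7 ≈ 20176.1 mm.
Depth of field = Df − Dn = 20176.1 − 16085.4 ≈ 4090.7 mm ≈ 4.09 m.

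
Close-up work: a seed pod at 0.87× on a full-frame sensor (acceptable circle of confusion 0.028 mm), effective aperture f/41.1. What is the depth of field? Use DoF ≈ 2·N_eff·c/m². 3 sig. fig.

At magnification m, DoF ≈ 2·N_eff·c/m² = 2 × 41.1 × 0.028 / 0.87² = 2.302 / 0.7569 ≈ 3.04 mm.

3.04 mm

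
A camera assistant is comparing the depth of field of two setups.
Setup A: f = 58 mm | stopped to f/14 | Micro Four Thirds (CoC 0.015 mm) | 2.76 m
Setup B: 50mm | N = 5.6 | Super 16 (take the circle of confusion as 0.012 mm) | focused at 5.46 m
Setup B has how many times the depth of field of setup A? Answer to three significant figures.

Setup A: H = 58²/(14×0.015) + 58 ≈ 16077.0 mm; DoF = Df − Dn = 3320.00 − 2361.65 ≈ 958.35 mm.
Setup B: H = 50²/(5.6×0.012) + 50 ≈ 37252.4 mm; DoF = Df − Dn = 6389.1 − 4766.8 ≈ 1622.3 mm.
Ratio = 1622.3 / 958.35 ≈ 1.69.

1.69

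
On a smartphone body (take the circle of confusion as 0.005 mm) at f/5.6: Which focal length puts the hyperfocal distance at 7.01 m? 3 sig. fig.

14.0 mm

From H = f²/(N·c) + f, with f ≪ H: f ≈ √(H·N·c) = √(7010 × 5.6 × 0.005) = √196.28 ≈ 14.01 mm.
The +f correction barely moves this — solving exactly, f² + N·c·f − N·c·H = 0 ⇒ f = (−N·c + √((N·c)² + 4·N·c·H))/2 = (−0.028 + √785.12)/2 ≈ 13.996 mm, so f ≈ 14.0 mm.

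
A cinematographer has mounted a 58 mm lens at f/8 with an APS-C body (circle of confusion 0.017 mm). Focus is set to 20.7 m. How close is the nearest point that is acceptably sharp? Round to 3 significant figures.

Hyperfocal distance H = f²/(N·c) + f = 58²/(8 × 0.017) + 58 = 3364/0.136 + 58 ≈ 24793.3 mm ≈ 24.79 m.
Near limit Dn = s·(H − f)/(H + s − 2f) = 20700 × (24793.3 − 58) / (24793.3 + 20700 − 2 × 58) = 20700 × 24735.3 / 45377.3 ≈ 11284 mm ≈ 11.3 m.

11.3 m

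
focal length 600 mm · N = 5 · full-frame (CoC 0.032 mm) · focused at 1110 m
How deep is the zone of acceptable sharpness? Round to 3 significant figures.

Hyperfocal distance H = f²/(N·c) + f = 600²/(5 × 0.032) + 600 = 360000/0.16 + 600 ≈ 2250600.0 mm ≈ 2251 m.
Near limit Dn = s·(H − f)/(H + s − 2f) = 1110000 × (2250600.0 − 600) / (2250600.0 + 1110000 − 2 × 600) = 1110000 × 2250000.0 / 3359400.0 ≈ 743436 mm.
Far limit Df = s·(H − f)/(H − s) = 1110000 × (2250600.0 − 600) / (2250600.0 − 1110000) = 1110000 × 2250000.0 / 1140600.0 ≈ 2189637 mm.
Depth of field = Df − Dn = 2189637 − 743436 ≈ 1446201 mm ≈ 1450 m.

1450 m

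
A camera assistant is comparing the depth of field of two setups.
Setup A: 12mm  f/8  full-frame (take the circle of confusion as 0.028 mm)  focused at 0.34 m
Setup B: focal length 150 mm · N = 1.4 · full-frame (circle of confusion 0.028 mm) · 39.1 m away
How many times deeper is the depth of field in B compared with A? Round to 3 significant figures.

11.4

Setup A: H = 12²/(8×0.028) + 12 ≈ 654.9 mm; DoF = Df − Dn = 694.19 − 225.13 ≈ 469.06 mm.
Setup B: H = 150²/(1.4×0.028) + 150 ≈ 574129.6 mm; DoF = Df − Dn = 41946.5 − 36615.3 ≈ 5331.2 mm.
Ratio = 5331.2 / 469.06 ≈ 11.4.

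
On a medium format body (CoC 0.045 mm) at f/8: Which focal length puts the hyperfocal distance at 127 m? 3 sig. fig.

214 mm

From H = f²/(N·c) + f, with f ≪ H: f ≈ √(H·N·c) = √(127000 × 8 × 0.045) = √45720 ≈ 213.8 mm.
The +f correction barely moves this — solving exactly, f² + N·c·f − N·c·H = 0 ⇒ f = (−N·c + √((N·c)² + 4·N·c·H))/2 = (−0.36 + √182880)/2 ≈ 213.64 mm, so f ≈ 214 mm.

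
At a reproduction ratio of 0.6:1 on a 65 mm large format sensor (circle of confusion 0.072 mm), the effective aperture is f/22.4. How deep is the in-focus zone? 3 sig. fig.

At magnification m, DoF ≈ 2·N_eff·c/m² = 2 × 22.4 × 0.072 / 0.6² = 3.226 / 0.36 ≈ 8.96 mm.

8.96 mm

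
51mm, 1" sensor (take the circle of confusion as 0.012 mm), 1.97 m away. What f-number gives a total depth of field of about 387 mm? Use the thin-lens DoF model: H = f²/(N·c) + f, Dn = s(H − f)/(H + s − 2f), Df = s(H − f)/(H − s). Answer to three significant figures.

f/11

Write h = H − f = f²/(N·c). The thin-lens limits are Dn = s·h/(h + (s−f)) and Df = s·h/(h − (s−f)), so DoF = Df − Dn = 2·s·(s−f)·h / (h² − (s−f)²).
That is a quadratic in h: DoF·h² − 2·s·(s−f)·h − DoF·(s−f)² = 0 ⇒ h = (s−f)·(s + √(s² + DoF²)) / DoF = 1919 × (1970 + √(1970² + 387²)) / 387 = 1919 × (1970 + 2007.65) / 387 ≈ 19724 mm.
Then N = f²/(c·h) = 51² / (0.012 × 19724) = 2601 / 236.69 ≈ 11.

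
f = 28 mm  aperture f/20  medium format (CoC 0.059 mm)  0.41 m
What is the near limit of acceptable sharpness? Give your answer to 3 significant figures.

Hyperfocal distance H = f²/(N·c) + f = 28²/(20 × 0.059) + 28 = 784/1.18 + 28 ≈ 692.4 mm ≈ 0.692 m.
Near limit Dn = s·(H − f)/(H + s − 2f) = 410 × (692.4 − 28) / (692.4 + 410 − 2 × 28) = 410 × 664.4 / 1046.4 ≈ 260.33 mm.

260 mm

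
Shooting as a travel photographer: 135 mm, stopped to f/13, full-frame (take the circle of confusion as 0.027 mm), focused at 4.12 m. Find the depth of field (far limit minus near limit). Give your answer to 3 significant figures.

0.636 m

Hyperfocal distance H = f²/(N·c) + f = 135²/(13 × 0.027) + 135 = 18225/0.351 + 135 ≈ 52058.1 mm ≈ 52.06 m.
Near limit Dn = s·(H − f)/(H + s − 2f) = 4120 × (52058.1 − 135) / (52058.1 + 4120 − 2 × 135) = 4120 × 51923.1 / 55908.1 ≈ 3826.34 mm.
Far limit Df = s·(H − f)/(H − s) = 4120 × (52058.1 − 135) / (52058.1 − 4120) = 4120 × 51923.1 / 47938.1 ≈ 4462.49 mm.
Depth of field = Df − Dn = 4462.49 − 3826.34 ≈ 636.15 mm ≈ 0.636 m.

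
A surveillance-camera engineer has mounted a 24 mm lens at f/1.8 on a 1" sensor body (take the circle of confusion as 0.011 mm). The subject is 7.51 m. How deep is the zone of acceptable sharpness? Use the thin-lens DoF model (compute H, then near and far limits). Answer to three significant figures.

4.14 m

Hyperfocal distance H = f²/(N·c) + f = 24²/(1.8 × 0.011) + 24 = 576/0.0198 + 24 ≈ 29114.9 mm ≈ 29.11 m.
Near limit Dn = s·(H − f)/(H + s − 2f) = 7510 × (29114.9 − 24) / (29114.9 + 7510 − 2 × 24) = 7510 × 29090.9 / 36576.9 ≈ 5973.0 mm.
Far limit Df = s·(H − f)/(H − s) = 7510 × (29114.9 − 24) / (29114.9 − 7510) = 7510 × 29090.9 / 21604.9 ≈ 10112.2 mm.
Depth of field = Df − Dn = 10112.2 − 5973.0 ≈ 4139.2 mm ≈ 4.14 m.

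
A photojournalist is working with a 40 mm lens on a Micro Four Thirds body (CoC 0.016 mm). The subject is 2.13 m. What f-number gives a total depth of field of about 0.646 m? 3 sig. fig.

Write h = H − f = f²/(N·c). The thin-lens limits are Dn = s·h/(h + (s−f)) and Df = s·h/(h − (s−f)), so DoF = Df − Dn = 2·s·(s−f)·h / (h² − (s−f)²).
That is a quadratic in h: DoF·h² − 2·s·(s−f)·h − DoF·(s−f)² = 0 ⇒ h = (s−f)·(s + √(s² + DoF²)) / DoF = 2090 × (2130 + √(2130² + 646²)) / 646 = 2090 × (2130 + 2225.81) / 646 ≈ 14092 mm.
Then N = f²/(c·h) = 40² / (0.016 × 14092) = 1600 / 225.48 ≈ 7.10.

f/7.10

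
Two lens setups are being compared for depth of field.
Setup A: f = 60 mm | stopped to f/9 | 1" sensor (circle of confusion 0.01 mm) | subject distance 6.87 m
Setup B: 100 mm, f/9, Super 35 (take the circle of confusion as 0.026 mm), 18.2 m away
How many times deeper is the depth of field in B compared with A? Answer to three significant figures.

Setup A: H = 60²/(9×0.01) + 60 ≈ 40060.0 mm; DoF = Df − Dn = 8279.6 − 5870.5 ≈ 2409.1 mm.
Setup B: H = 100²/(9×0.026) + 100 ≈ 42835.0 mm; DoF = Df − Dn = 31572 − 12785 ≈ 18787 mm.
Ratio = 18787 / 2409.1 ≈ 7.80.

7.80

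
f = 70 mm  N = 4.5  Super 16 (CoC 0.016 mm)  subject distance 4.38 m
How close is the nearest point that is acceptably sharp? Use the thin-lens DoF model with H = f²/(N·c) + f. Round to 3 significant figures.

4.12 m

Hyperfocal distance H = f²/(N·c) + f = 70²/(4.5 × 0.016) + 70 = 4900/0.072 + 70 ≈ 68125.6 mm ≈ 68.13 m.
Near limit Dn = s·(H − f)/(H + s − 2f) = 4380 × (68125.6 − 70) / (68125.6 + 4380 − 2 × 70) = 4380 × 68055.6 / 72365.6 ≈ 4119.1 mm ≈ 4.12 m.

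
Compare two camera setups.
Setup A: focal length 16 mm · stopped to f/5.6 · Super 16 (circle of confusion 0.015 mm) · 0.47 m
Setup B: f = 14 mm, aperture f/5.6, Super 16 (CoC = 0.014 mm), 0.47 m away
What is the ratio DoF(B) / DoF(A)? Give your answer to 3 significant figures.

1.24

Setup A: H = 16²/(5.6×0.015) + 16 ≈ 3063.6 mm; DoF = Df − Dn = 552.27 − 409.06 ≈ 143.21 mm.
Setup B: H = 14²/(5.6×0.014) + 14 ≈ 2514.0 mm; DoF = Df − Dn = 574.85 − 397.50 ≈ 177.35 mm.
Ratio = 177.35 / 143.21 ≈ 1.24.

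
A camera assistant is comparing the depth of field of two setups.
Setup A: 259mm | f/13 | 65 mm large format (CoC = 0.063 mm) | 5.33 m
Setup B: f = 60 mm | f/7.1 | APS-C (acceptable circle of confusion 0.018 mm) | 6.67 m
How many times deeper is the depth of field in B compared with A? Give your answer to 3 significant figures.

Setup A: H = 259²/(13×0.063) + 259 ≈ 82165.0 mm; DoF = Df − Dn = 5681.77 − 5019.25 ≈ 662.52 mm.
Setup B: H = 60²/(7.1×0.018) + 60 ≈ 28229.0 mm; DoF = Df − Dn = 8715.0 − 5402.3 ≈ 3312.7 mm.
Ratio = 3312.7 / 662.52 ≈ 5.00.

5.00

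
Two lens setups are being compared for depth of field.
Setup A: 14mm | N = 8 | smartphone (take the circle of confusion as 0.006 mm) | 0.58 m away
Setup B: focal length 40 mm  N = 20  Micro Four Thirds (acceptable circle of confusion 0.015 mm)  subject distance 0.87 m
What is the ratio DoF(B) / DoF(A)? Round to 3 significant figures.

Setup A: H = 14²/(8×0.006) + 14 ≈ 4097.3 mm; DoF = Df − Dn = 673.33 − 509.39 ≈ 163.94 mm.
Setup B: H = 40²/(20×0.015) + 40 ≈ 5373.3 mm; DoF = Df − Dn = 1030.35 − 752.84 ≈ 277.51 mm.
Ratio = 277.51 / 163.94 ≈ 1.69.

1.69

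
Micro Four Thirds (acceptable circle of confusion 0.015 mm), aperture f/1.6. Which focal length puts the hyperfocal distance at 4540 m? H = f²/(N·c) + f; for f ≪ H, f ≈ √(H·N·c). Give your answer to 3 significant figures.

330 mm

From H = f²/(N·c) + f, with f ≪ H: f ≈ √(H·N·c) = √(4540000 × 1.6 × 0.015) = √108960 ≈ 330.1 mm.
The +f correction barely moves this — solving exactly, f² + N·c·f − N·c·H = 0 ⇒ f = (−N·c + √((N·c)² + 4·N·c·H))/2 = (−0.024 + √435840)/2 ≈ 330.08 mm, so f ≈ 330 mm.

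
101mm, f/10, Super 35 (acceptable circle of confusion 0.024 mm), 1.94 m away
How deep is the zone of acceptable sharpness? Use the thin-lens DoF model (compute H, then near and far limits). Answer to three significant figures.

168 mm

Hyperfocal distance H = f²/(N·c) + f = 101²/(10 × 0.024) + 101 = 10201/0.24 + 101 ≈ 42605.2 mm ≈ 42.61 m.
Near limit Dn = s·(H − f)/(H + s − 2f) = 1940 × (42605.2 − 101) / (42605.2 + 1940 − 2 × 101) = 1940 × 42504.2 / 44343.2 ≈ 1859.54 mm.
Far limit Df = s·(H − f)/(H − s) = 1940 × (42605.2 − 101) / (42605.2 − 1940) = 1940 × 42504.2 / 40665.2 ≈ 2027.73 mm.
Depth of field = Df − Dn = 2027.73 − 1859.54 ≈ 168.19 mm.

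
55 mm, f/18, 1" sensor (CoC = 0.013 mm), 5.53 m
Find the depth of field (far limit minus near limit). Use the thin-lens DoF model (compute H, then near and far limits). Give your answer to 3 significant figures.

Hyperfocal distance H = f²/(N·c) + f = 55²/(18 × 0.013) + 55 = 3025/0.234 + 55 ≈ 12982.4 mm ≈ 12.98 m.
Near limit Dn = s·(H − f)/(H + s − 2f) = 5530 × (12982.4 − 55) / (12982.4 + 5530 − 2 × 55) = 5530 × 12927.4 / 18402.4 ≈ 3884.7 mm.
Far limit Df = s·(H − f)/(H − s) = 5530 × (12982.4 − 55) / (12982.4 − 5530) = 5530 × 12927.4 / 7452.4 ≈ 9592.7 mm.
Depth of field = Df − Dn = 9592.7 − 3884.7 ≈ 5708.0 mm ≈ 5.71 m.

5.71 m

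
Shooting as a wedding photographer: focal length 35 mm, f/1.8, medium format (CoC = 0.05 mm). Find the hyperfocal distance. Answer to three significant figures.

Hyperfocal distance H = f²/(N·c) + f = 35²/(1.8 × 0.05) + 35 = 1225/0.09 + 35 ≈ 13646.1 mm ≈ 13.6 m.

13.6 m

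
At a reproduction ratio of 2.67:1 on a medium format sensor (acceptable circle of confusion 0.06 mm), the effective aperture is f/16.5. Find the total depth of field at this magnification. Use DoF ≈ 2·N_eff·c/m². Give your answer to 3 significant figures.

0.278 mm

At magnification m, DoF ≈ 2·N_eff·c/m² = 2 × 16.5 × 0.06 / 2.67² = 1.98 / 7.129 ≈ 0.278 mm.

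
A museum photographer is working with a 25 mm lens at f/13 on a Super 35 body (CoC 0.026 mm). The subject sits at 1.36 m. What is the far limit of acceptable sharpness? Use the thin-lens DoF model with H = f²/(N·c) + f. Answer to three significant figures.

4.89 m

Hyperfocal distance H = f²/(N·c) + f = 25²/(13 × 0.026) + 25 = 625/0.338 + 25 ≈ 1874.1 mm ≈ 1.874 m.
Far limit Df = s·(H − f)/(H − s) = 1360 × (1874.1 − 25) / (1874.1 − 1360) = 1360 × 1849.1 / 514.1 ≈ 4891.5 mm ≈ 4.89 m.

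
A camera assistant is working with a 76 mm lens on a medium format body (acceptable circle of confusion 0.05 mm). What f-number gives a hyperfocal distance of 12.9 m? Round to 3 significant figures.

f/9.01

Rearrange H = f²/(N·c) + f for N: N = f² / ((H − f)·c).
N = 76² / ((12900 − 76) × 0.05) = 5776 / 641.2 ≈ 9.01.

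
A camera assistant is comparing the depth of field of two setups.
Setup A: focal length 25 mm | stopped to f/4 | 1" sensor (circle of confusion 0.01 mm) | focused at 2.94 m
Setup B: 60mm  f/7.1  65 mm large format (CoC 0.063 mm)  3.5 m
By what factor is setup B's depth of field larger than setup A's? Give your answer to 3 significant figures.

Setup A: H = 25²/(4×0.01) + 25 ≈ 15650.0 mm; DoF = Df − Dn = 3614.3 − 2477.8 ≈ 1136.5 mm.
Setup B: H = 60²/(7.1×0.063) + 60 ≈ 8108.3 mm; DoF = Df − Dn = 6112.7 − 2452.0 ≈ 3660.7 mm.
Ratio = 3660.7 / 1136.5 ≈ 3.22.

3.22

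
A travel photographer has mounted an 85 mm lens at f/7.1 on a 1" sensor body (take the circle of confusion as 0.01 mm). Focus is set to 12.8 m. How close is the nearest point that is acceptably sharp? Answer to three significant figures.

11.4 m

Hyperfocal distance H = f²/(N·c) + f = 85²/(7.1 × 0.01) + 85 = 7225/0.071 + 85 ≈ 101845.6 mm ≈ 101.8 m.
Near limit Dn = s·(H − f)/(H + s − 2f) = 12800 × (101845.6 − 85) / (101845.6 + 12800 − 2 × 85) = 12800 × 101760.6 / 114475.6 ≈ 11378 mm ≈ 11.4 m.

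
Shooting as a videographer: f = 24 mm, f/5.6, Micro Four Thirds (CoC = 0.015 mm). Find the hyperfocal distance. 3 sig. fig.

6.88 m

Hyperfocal distance H = f²/(N·c) + f = 24²/(5.6 × 0.015) + 24 = 576/0.084 + 24 ≈ 6881.1 mm ≈ 6.88 m.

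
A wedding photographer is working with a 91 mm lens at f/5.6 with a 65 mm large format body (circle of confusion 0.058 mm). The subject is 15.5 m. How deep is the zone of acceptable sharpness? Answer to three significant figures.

Hyperfocal distance H = f²/(N·c) + f = 91²/(5.6 × 0.058) + 91 = 8281/0.3248 + 91 ≈ 25586.7 mm ≈ 25.59 m.
Near limit Dn = s·(H − f)/(H + s − 2f) = 15500 × (25586.7 − 91) / (25586.7 + 15500 − 2 × 91) = 15500 × 25495.7 / 40904.7 ≈ 9661 mm.
Far limit Df = s·(H − f)/(H − s) = 15500 × (25586.7 − 91) / (25586.7 − 15500) = 15500 × 25495.7 / 10086.7 ≈ 39179 mm.
Depth of field = Df − Dn = 39179 − 9661 ≈ 29518 mm ≈ 29.5 m.

29.5 m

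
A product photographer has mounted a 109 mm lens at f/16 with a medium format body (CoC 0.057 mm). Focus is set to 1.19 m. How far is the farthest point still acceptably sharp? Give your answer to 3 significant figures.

Hyperfocal distance H = f²/(N·c) + f = 109²/(16 × 0.057) + 109 = 11881/0.912 + 109 ≈ 13136.4 mm ≈ 13.14 m.
Far limit Df = s·(H − f)/(H − s) = 1190 × (13136.4 − 109) / (13136.4 − 1190) = 1190 × 13027.4 / 11946.4 ≈ 1297.7 mm ≈ 1.30 m.

1.30 m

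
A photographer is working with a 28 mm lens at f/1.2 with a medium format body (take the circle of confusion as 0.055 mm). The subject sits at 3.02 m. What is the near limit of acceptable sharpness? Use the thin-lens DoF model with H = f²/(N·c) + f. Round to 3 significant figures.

2.41 m

Hyperfocal distance H = f²/(N·c) + f = 28²/(1.2 × 0.055) + 28 = 784/0.066 + 28 ≈ 11906.8 mm ≈ 11.91 m.
Near limit Dn = s·(H − f)/(H + s − 2f) = 3020 × (11906.8 − 28) / (11906.8 + 3020 − 2 × 28) = 3020 × 11878.8 / 14870.8 ≈ 2412.4 mm ≈ 2.41 m.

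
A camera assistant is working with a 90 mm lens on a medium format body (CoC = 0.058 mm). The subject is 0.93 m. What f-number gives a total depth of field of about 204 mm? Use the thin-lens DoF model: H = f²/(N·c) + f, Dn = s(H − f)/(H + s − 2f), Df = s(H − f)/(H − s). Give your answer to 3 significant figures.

Write h = H − f = f²/(N·c). The thin-lens limits are Dn = s·h/(h + (s−f)) and Df = s·h/(h − (s−f)), so DoF = Df − Dn = 2·s·(s−f)·h / (h² − (s−f)²).
That is a quadratic in h: DoF·h² − 2·s·(s−f)·h − DoF·(s−f)² = 0 ⇒ h = (s−f)·(s + √(s² + DoF²)) / DoF = 840 × (930 + √(930² + 204²)) / 204 = 840 × (930 + 952.111) / 204 ≈ 7749.9 mm.
Then N = f²/(c·h) = 90² / (0.058 × 7749.9) = 8100 / 449.49 ≈ 18.

f/18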